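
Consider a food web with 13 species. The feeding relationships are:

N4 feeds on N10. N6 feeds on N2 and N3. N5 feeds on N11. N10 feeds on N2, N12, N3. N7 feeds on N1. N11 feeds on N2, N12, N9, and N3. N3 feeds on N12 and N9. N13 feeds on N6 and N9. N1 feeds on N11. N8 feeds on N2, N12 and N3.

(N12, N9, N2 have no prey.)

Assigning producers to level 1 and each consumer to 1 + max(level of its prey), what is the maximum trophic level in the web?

Producers (level 1): N12, N9, N2.
N12 → N3 → N11 → N1 → N7 gives N7 level 5.
No species has a prey at level 5, so no species reaches level 6.

5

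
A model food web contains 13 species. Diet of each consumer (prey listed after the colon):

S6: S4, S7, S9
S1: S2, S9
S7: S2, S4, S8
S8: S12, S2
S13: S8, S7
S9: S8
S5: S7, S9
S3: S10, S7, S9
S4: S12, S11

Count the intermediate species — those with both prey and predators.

Intermediate species (has both prey and predators): S4, S8, S7, S9.
Count: 4.

4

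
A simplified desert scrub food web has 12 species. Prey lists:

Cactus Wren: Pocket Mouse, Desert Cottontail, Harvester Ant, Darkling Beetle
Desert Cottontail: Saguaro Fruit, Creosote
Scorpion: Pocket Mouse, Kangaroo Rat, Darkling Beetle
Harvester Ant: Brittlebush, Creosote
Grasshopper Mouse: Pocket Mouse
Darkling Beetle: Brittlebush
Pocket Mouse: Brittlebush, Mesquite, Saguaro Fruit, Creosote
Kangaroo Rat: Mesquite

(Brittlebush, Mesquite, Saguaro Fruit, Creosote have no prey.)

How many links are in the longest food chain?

2 links

One longest chain: Brittlebush → Darkling Beetle → Cactus Wren.
It has 3 species and 2 links.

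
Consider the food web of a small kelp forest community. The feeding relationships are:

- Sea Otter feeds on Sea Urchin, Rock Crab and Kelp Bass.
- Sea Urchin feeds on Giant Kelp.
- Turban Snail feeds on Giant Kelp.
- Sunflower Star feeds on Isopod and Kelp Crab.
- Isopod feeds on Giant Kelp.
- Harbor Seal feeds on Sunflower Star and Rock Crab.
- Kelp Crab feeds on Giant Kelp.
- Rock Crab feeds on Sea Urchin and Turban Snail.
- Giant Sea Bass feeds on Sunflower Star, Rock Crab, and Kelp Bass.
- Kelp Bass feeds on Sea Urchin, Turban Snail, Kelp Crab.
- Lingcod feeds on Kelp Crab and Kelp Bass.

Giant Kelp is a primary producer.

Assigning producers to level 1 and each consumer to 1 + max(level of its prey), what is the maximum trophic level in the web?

4

Producers (level 1): Giant Kelp.
Giant Kelp → Turban Snail → Rock Crab → Giant Sea Bass gives Giant Sea Bass level 4.
No species has a prey at level 4, so no species reaches level 5.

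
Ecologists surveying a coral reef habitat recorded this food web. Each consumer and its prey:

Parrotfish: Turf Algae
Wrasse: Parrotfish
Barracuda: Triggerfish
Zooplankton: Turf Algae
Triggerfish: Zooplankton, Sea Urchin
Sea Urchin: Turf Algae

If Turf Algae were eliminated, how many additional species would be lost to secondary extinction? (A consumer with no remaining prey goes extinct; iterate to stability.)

Remove Turf Algae.
Round 1: Zooplankton (all prey gone), Parrotfish (all prey gone), Sea Urchin (all prey gone) → extinct.
Round 2: Wrasse (all prey gone), Triggerfish (all prey gone) → extinct.
Round 3: Barracuda (all prey gone) → extinct.
No further losses. Total secondary extinctions: 6.

6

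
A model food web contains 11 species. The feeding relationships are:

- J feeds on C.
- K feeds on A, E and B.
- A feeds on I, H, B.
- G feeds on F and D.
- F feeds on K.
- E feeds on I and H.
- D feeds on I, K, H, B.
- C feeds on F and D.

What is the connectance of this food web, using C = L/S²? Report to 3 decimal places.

The web has S = 11 species and L = 18 feeding links.
C = L / S² = 18 / 121 = 0.1488 ≈ 0.149.

C = 0.149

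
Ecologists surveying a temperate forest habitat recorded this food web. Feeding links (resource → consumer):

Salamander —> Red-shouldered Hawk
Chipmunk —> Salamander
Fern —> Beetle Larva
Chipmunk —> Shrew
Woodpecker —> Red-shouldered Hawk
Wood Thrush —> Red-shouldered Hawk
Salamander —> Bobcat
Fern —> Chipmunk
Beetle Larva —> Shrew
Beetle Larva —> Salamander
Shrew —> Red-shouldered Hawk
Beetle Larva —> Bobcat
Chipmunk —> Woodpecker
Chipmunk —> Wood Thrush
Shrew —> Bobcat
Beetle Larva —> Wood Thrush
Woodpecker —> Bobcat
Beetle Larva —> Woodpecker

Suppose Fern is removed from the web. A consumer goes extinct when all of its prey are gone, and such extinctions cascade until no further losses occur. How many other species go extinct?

8

Remove Fern.
Round 1: Beetle Larva (all prey gone), Chipmunk (all prey gone) → extinct.
Round 2: Woodpecker (all prey gone), Wood Thrush (all prey gone), Shrew (all prey gone), Salamander (all prey gone) → extinct.
Round 3: Bobcat (all prey gone), Red-shouldered Hawk (all prey gone) → extinct.
No further losses. Total secondary extinctions: 8.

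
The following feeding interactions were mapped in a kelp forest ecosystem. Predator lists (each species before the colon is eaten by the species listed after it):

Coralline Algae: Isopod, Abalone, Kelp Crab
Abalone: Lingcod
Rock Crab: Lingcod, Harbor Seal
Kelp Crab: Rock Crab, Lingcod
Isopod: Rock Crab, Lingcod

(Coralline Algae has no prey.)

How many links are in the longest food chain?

3 links

One longest chain: Coralline Algae → Isopod → Rock Crab → Lingcod.
It has 4 species and 3 links.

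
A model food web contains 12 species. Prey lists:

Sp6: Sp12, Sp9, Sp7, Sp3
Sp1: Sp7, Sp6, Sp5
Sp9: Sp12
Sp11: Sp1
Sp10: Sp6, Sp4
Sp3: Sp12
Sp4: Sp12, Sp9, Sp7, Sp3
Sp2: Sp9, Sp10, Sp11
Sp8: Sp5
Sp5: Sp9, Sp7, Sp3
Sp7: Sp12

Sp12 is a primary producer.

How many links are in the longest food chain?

5 links

One longest chain: Sp12 → Sp9 → Sp6 → Sp1 → Sp11 → Sp2.
It has 6 species and 5 links.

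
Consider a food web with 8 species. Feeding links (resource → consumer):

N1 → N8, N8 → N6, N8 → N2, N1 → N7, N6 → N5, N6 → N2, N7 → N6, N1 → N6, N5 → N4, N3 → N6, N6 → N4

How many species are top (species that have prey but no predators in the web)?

Top species (has prey, but nothing eats it): N2, N4.
Count: 2.

2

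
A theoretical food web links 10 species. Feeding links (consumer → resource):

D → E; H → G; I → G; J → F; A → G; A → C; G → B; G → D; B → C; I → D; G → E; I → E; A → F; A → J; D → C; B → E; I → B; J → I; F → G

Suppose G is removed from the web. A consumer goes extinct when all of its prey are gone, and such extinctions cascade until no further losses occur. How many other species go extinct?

Remove G.
Round 1: H (all prey gone), F (all prey gone) → extinct.
No further losses. Total secondary extinctions: 2.

2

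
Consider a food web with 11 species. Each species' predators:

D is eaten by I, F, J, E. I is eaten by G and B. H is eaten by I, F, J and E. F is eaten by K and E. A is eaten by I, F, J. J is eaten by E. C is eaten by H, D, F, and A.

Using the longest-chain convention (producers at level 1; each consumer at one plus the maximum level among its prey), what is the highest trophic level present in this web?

Producers (level 1): C.
C → A → I → B gives B level 4.
No species has a prey at level 4, so no species reaches level 5.

4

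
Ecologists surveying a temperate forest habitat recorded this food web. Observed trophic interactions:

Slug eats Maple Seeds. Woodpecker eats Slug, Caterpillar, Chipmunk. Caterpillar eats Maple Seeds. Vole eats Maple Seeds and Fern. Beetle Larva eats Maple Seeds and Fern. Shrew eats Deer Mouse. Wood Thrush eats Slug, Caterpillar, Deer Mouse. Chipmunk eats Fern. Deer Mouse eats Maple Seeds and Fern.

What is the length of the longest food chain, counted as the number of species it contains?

One longest chain: Fern → Chipmunk → Woodpecker.
It has 3 species and 2 links.

3 species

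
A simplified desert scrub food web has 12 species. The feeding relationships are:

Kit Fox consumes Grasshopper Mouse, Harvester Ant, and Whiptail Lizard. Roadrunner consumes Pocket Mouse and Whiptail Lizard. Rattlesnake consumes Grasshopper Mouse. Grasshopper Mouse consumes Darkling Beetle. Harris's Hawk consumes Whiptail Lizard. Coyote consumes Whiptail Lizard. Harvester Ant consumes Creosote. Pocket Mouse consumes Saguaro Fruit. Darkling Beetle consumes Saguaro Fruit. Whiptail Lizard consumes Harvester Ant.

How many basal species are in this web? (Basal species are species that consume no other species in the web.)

Basal species (no prey listed): Creosote, Saguaro Fruit.
Count: 2.

2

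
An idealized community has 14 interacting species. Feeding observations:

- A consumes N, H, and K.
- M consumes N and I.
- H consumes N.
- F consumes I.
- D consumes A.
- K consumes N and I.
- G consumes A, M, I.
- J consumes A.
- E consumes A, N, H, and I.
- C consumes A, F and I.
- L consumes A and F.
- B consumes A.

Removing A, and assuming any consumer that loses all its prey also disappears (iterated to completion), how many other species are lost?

3

Remove A.
Round 1: J (all prey gone), D (all prey gone), B (all prey gone) → extinct.
No further losses. Total secondary extinctions: 3.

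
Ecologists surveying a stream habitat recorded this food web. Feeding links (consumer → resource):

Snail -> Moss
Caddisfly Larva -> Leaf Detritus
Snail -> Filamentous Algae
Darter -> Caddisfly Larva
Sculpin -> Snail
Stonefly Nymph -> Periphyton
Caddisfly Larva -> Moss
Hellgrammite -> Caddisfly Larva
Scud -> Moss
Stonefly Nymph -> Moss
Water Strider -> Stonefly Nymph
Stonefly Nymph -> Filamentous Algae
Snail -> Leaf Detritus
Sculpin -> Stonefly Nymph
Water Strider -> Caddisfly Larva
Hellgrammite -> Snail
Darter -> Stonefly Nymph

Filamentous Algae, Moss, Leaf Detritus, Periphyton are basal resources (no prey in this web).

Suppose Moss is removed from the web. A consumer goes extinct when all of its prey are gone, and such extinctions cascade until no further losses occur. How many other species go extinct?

1

Remove Moss.
Round 1: Scud (all prey gone) → extinct.
No further losses. Total secondary extinctions: 1.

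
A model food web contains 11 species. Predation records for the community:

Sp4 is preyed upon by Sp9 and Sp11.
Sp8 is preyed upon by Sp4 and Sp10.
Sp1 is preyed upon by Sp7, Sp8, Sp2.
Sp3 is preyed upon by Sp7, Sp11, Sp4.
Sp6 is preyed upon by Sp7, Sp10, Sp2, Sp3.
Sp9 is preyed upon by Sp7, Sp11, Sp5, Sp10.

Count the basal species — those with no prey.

2

Basal species (no prey listed): Sp1, Sp6.
Count: 2.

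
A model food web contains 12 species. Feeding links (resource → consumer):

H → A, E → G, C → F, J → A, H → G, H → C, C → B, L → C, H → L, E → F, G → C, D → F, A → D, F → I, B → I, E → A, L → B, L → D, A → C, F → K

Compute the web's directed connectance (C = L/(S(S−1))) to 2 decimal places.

C = 0.15

The web has S = 12 species and L = 20 feeding links.
C = L / (S(S−1)) = 20 / 132 = 0.1515 ≈ 0.15.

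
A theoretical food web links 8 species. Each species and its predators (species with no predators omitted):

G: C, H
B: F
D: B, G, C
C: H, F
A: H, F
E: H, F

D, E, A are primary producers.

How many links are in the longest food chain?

3 links

One longest chain: D → G → C → H.
It has 4 species and 3 links.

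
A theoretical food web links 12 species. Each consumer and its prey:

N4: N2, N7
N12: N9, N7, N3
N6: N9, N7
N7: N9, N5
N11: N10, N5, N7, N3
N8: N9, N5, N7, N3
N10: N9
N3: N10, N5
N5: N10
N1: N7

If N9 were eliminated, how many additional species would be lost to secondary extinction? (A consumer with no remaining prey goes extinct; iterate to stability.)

9

Remove N9.
Round 1: N10 (all prey gone) → extinct.
Round 2: N5 (all prey gone) → extinct.
Round 3: N7 (all prey gone), N3 (all prey gone) → extinct.
Round 4: N1 (all prey gone), N8 (all prey gone), N12 (all prey gone), N6 (all prey gone), N11 (all prey gone) → extinct.
No further losses. Total secondary extinctions: 9.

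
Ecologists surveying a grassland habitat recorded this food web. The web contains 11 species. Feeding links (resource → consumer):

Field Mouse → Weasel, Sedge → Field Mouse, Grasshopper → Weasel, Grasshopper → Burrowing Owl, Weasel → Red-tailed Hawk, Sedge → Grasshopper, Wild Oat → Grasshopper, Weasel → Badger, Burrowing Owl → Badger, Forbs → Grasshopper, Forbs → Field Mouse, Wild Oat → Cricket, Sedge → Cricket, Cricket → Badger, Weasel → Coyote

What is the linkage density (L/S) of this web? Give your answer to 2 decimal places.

L/S = 1.36

There are L = 15 links among S = 11 species.
L/S = 15/11 = 1.3636 ≈ 1.36.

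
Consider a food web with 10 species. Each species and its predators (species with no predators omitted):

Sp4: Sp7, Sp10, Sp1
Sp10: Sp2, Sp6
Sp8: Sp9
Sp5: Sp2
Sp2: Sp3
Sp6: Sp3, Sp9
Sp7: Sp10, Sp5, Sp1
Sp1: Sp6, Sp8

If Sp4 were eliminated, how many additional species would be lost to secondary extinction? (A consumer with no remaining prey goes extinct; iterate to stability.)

Remove Sp4.
Round 1: Sp7 (all prey gone) → extinct.
Round 2: Sp10 (all prey gone), Sp5 (all prey gone), Sp1 (all prey gone) → extinct.
Round 3: Sp2 (all prey gone), Sp6 (all prey gone), Sp8 (all prey gone) → extinct.
Round 4: Sp3 (all prey gone), Sp9 (all prey gone) → extinct.
No further losses. Total secondary extinctions: 9.

9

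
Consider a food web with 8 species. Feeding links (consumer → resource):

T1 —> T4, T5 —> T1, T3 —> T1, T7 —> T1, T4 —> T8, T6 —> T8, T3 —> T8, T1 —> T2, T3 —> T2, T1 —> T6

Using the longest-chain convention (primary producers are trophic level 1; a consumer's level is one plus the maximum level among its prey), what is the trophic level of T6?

Trophic level 2

T8 is a producer → level 1.
T6 eats T8 → level 2.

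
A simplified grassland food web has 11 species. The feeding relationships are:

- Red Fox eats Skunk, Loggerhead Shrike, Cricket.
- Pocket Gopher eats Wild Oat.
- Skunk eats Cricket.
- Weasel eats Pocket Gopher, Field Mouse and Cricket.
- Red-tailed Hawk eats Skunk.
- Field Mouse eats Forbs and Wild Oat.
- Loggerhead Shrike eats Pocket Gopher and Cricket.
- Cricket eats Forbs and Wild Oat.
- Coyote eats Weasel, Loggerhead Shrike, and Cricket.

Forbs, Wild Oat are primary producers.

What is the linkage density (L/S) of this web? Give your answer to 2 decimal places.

L/S = 1.64

There are L = 18 links among S = 11 species.
L/S = 18/11 = 1.6364 ≈ 1.64.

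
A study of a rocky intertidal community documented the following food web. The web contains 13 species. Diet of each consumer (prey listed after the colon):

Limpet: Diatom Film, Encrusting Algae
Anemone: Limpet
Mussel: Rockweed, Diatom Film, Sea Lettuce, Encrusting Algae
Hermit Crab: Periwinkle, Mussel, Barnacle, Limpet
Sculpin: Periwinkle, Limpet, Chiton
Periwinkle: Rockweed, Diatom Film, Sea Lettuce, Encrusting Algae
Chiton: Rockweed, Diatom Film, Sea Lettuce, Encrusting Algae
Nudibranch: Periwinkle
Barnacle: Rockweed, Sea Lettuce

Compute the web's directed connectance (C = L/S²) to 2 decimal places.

C = 0.15

The web has S = 13 species and L = 25 feeding links.
C = L / S² = 25 / 169 = 0.1479 ≈ 0.15.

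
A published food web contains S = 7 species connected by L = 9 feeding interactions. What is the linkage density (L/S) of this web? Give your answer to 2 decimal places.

L/S = 1.29

There are L = 9 links among S = 7 species.
L/S = 9/7 = 1.2857 ≈ 1.29.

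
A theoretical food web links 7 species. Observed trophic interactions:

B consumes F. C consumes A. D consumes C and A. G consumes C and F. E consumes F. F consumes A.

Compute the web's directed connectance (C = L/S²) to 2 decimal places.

C = 0.16

The web has S = 7 species and L = 8 feeding links.
C = L / S² = 8 / 49 = 0.1633 ≈ 0.16.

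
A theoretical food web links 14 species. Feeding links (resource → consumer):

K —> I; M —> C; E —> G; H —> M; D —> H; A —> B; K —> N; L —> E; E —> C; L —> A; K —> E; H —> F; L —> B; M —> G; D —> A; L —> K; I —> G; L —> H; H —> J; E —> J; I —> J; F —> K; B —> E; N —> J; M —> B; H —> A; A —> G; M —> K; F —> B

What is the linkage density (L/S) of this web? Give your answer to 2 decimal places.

L/S = 2.07

There are L = 29 links among S = 14 species.
L/S = 29/14 = 2.0714 ≈ 2.07.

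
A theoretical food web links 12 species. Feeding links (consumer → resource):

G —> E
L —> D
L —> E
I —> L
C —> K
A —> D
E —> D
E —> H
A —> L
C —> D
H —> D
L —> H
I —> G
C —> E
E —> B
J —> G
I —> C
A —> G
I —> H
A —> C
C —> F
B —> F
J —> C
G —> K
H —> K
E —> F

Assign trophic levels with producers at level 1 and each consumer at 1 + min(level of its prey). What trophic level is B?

Trophic level 2

F is a producer → level 1.
B eats F → level 2.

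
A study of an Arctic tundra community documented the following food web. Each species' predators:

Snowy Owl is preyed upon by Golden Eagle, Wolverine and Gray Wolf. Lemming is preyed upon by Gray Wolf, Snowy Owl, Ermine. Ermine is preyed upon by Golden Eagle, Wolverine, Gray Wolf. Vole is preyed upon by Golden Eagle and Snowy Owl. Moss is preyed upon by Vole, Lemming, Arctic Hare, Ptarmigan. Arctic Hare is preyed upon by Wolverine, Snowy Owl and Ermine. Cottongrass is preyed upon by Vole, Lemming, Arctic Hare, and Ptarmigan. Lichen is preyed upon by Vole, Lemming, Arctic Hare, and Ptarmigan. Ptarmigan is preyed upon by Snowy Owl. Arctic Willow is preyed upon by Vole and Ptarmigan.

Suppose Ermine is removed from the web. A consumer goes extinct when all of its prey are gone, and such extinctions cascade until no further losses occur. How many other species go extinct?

Remove Ermine.
Every predator of it retains at least one other prey: Gray Wolf still has Lemming, Snowy Owl; Wolverine still has Arctic Hare, Snowy Owl; Golden Eagle still has Vole, Snowy Owl.
No consumer loses all prey, so no secondary extinctions occur.

0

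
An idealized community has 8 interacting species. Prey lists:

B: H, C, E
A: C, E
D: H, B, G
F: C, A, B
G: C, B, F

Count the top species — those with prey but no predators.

1

Top species (has prey, but nothing eats it): D.
Count: 1.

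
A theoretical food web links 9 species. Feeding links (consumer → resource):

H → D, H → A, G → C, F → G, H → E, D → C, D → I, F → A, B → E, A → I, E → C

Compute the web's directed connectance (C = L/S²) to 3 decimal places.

C = 0.136

The web has S = 9 species and L = 11 feeding links.
C = L / S² = 11 / 81 = 0.1358 ≈ 0.136.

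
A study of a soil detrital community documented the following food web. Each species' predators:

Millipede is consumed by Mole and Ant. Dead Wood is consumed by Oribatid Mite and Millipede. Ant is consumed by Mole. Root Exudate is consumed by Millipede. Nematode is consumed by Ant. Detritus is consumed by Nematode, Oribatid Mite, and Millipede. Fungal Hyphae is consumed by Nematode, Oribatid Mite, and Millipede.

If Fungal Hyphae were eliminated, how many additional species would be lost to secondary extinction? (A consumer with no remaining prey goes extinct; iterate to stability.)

0

Remove Fungal Hyphae.
Every predator of it retains at least one other prey: Nematode still has Detritus; Millipede still has Root Exudate, Detritus, Dead Wood; Oribatid Mite still has Detritus, Dead Wood.
No consumer loses all prey, so no secondary extinctions occur.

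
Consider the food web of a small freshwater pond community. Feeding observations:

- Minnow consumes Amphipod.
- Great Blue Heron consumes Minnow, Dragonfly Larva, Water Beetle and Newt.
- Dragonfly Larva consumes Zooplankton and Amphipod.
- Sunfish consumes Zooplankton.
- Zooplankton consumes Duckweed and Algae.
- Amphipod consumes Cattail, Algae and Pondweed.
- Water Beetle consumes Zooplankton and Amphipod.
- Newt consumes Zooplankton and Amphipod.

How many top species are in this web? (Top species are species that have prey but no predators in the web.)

2

Top species (has prey, but nothing eats it): Sunfish, Great Blue Heron.
Count: 2.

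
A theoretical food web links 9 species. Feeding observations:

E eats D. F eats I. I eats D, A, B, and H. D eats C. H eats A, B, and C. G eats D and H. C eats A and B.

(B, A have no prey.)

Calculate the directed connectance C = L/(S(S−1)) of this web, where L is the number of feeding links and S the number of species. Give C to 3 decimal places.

C = 0.194

The web has S = 9 species and L = 14 feeding links.
C = L / (S(S−1)) = 14 / 72 = 0.1944 ≈ 0.194.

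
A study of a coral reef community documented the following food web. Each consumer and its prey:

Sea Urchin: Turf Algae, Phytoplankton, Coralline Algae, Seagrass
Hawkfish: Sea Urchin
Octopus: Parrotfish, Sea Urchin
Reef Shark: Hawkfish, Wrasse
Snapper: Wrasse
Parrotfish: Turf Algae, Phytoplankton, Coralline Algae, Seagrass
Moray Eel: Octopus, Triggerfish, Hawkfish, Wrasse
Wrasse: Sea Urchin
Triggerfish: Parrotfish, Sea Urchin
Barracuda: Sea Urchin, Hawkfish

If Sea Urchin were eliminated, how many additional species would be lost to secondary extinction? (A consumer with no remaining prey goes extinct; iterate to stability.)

Remove Sea Urchin.
Round 1: Hawkfish (all prey gone), Wrasse (all prey gone) → extinct.
Round 2: Snapper (all prey gone), Barracuda (all prey gone), Reef Shark (all prey gone) → extinct.
No further losses. Total secondary extinctions: 5.

5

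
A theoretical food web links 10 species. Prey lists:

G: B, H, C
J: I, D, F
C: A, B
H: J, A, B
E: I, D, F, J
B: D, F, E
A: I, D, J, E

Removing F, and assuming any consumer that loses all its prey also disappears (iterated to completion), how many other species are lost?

Remove F.
Every predator of it retains at least one other prey: J still has I, D; E still has I, D, J; B still has D, E.
No consumer loses all prey, so no secondary extinctions occur.

0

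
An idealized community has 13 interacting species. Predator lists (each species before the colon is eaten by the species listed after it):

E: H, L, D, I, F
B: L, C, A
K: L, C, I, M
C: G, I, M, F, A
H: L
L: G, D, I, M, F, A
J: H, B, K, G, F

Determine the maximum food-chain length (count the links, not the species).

One longest chain: J → H → L → G.
It has 4 species and 3 links.

3 links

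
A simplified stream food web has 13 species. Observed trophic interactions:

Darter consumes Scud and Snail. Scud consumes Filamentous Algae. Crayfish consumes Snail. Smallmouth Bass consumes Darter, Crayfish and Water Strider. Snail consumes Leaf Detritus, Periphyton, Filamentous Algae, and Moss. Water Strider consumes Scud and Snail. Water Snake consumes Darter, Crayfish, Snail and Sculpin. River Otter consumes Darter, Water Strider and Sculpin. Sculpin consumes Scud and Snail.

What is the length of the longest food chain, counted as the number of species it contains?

One longest chain: Filamentous Algae → Snail → Darter → Smallmouth Bass.
It has 4 species and 3 links.

4 species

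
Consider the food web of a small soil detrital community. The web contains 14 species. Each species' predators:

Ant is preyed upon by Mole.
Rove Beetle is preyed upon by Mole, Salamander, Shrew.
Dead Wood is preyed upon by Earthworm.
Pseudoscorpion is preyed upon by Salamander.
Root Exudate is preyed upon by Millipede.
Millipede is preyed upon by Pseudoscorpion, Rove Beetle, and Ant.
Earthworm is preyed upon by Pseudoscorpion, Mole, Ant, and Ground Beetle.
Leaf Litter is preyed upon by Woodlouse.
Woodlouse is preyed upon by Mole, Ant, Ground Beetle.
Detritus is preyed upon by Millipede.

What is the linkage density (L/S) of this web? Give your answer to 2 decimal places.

L/S = 1.36

There are L = 19 links among S = 14 species.
L/S = 19/14 = 1.3571 ≈ 1.36.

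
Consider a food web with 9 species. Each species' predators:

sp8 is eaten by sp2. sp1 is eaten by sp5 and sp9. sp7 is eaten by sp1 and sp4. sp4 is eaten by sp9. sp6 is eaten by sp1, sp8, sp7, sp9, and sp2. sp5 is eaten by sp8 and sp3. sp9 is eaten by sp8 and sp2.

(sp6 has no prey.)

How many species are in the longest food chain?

One longest chain: sp6 → sp7 → sp1 → sp9 → sp8 → sp2.
It has 6 species and 5 links.

6 species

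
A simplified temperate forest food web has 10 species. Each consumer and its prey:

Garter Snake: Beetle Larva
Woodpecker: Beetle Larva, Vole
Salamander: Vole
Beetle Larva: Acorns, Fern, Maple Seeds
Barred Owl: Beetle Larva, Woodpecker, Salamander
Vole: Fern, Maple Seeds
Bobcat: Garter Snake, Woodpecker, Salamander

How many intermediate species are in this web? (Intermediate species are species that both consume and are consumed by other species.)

Intermediate species (has both prey and predators): Beetle Larva, Vole, Garter Snake, Woodpecker, Salamander.
Count: 5.

5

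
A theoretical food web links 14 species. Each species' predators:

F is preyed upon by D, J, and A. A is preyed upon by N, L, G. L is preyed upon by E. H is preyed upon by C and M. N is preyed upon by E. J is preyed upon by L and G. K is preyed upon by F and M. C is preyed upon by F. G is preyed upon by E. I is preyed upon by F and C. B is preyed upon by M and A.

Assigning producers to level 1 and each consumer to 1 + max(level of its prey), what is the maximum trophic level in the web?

Producers (level 1): K, H, I, B.
H → C → F → A → N → E gives E level 6.
No species has a prey at level 6, so no species reaches level 7.

6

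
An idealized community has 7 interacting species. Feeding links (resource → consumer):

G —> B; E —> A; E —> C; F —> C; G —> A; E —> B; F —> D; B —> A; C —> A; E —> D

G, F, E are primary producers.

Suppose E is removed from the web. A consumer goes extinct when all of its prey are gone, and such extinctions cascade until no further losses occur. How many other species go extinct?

Remove E.
Every predator of it retains at least one other prey: B still has G; C still has F; D still has F; A still has G, B, C.
No consumer loses all prey, so no secondary extinctions occur.

0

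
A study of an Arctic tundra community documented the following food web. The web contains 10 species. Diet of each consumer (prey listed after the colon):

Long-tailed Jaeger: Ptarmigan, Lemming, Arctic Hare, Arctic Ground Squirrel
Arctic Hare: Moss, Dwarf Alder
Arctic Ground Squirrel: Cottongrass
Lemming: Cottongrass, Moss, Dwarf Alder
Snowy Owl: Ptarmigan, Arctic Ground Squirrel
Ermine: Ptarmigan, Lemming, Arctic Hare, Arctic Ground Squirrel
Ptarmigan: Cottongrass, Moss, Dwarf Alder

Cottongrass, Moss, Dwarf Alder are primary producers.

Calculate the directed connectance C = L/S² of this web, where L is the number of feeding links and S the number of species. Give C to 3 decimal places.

The web has S = 10 species and L = 19 feeding links.
C = L / S² = 19 / 100 = 0.1900 ≈ 0.190.

C = 0.190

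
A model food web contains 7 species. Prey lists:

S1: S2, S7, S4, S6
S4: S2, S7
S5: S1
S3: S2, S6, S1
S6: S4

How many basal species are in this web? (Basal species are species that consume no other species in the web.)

Basal species (no prey listed): S2, S7.
Count: 2.

2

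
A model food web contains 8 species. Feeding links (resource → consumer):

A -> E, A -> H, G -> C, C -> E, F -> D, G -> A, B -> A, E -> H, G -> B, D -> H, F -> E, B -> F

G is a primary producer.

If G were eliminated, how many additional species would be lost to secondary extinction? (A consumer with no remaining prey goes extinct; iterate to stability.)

Remove G.
Round 1: B (all prey gone), C (all prey gone) → extinct.
Round 2: F (all prey gone), A (all prey gone) → extinct.
Round 3: E (all prey gone), D (all prey gone) → extinct.
Round 4: H (all prey gone) → extinct.
No further losses. Total secondary extinctions: 7.

7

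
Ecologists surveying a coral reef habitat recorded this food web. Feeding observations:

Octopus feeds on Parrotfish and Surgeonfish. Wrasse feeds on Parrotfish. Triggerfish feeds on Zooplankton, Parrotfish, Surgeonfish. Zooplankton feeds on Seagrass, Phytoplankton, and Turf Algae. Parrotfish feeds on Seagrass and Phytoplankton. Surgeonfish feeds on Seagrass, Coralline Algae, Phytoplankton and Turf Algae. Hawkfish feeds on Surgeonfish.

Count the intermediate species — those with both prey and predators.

3

Intermediate species (has both prey and predators): Zooplankton, Surgeonfish, Parrotfish.
Count: 3.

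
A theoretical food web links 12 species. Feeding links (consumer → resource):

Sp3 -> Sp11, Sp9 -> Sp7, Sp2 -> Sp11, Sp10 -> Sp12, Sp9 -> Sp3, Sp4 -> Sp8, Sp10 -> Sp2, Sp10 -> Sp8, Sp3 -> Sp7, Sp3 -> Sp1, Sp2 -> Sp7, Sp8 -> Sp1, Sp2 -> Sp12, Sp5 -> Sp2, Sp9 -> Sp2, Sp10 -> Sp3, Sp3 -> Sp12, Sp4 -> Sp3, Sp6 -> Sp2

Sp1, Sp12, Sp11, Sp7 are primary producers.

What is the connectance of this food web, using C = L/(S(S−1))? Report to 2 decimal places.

The web has S = 12 species and L = 19 feeding links.
C = L / (S(S−1)) = 19 / 132 = 0.1439 ≈ 0.14.

C = 0.14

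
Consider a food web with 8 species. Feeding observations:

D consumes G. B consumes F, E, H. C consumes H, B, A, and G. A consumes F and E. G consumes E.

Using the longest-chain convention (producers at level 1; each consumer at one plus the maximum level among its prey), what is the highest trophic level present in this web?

Producers (level 1): H, E, F.
E → G → D gives D level 3.
No species has a prey at level 3, so no species reaches level 4.

3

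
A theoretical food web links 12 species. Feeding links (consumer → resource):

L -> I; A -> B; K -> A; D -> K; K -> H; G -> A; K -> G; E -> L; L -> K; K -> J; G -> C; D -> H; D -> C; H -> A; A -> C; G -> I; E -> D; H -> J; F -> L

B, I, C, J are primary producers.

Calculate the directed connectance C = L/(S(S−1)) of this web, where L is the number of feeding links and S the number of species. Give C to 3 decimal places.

C = 0.144

The web has S = 12 species and L = 19 feeding links.
C = L / (S(S−1)) = 19 / 132 = 0.1439 ≈ 0.144.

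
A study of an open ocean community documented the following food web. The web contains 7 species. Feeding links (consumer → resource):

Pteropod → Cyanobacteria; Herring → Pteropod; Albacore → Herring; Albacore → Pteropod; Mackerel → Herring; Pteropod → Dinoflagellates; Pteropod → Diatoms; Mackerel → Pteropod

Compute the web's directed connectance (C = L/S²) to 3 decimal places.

The web has S = 7 species and L = 8 feeding links.
C = L / S² = 8 / 49 = 0.1633 ≈ 0.163.

C = 0.163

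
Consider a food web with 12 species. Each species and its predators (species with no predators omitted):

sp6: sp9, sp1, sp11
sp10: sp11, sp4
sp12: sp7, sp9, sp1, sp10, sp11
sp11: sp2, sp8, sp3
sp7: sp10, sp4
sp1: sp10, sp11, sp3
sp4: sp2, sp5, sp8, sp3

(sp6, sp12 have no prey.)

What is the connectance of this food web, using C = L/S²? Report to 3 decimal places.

The web has S = 12 species and L = 22 feeding links.
C = L / S² = 22 / 144 = 0.1528 ≈ 0.153.

C = 0.153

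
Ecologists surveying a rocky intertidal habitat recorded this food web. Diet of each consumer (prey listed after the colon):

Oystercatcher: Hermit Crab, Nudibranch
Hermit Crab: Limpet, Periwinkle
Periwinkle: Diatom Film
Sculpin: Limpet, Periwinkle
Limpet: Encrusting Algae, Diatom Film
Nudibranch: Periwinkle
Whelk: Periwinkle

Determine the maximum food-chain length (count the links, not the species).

One longest chain: Encrusting Algae → Limpet → Hermit Crab → Oystercatcher.
It has 4 species and 3 links.

3 links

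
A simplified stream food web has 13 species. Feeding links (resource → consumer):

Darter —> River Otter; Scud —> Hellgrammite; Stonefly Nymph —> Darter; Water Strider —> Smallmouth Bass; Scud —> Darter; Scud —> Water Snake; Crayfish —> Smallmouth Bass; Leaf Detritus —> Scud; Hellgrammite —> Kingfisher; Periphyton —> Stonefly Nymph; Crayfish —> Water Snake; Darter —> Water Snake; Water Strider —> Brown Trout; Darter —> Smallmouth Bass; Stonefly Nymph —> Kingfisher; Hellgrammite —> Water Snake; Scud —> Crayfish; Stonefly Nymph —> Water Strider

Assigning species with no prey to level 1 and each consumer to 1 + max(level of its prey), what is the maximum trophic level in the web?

4

Basal resources (level 1): Leaf Detritus, Periphyton.
Periphyton → Stonefly Nymph → Water Strider → Brown Trout gives Brown Trout level 4.
No species has a prey at level 4, so no species reaches level 5.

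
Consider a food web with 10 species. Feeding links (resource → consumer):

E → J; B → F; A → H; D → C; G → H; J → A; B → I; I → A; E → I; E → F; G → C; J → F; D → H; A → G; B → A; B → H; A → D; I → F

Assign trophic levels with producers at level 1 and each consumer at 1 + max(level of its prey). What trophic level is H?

E is a producer → level 1.
J eats E → level 2.
A eats J (level 2); other prey at levels: B 1, I 2 → level 3.
G eats A → level 4.
H eats G (level 4); other prey at levels: B 1, A 3, D 4 → level 5.

Trophic level 5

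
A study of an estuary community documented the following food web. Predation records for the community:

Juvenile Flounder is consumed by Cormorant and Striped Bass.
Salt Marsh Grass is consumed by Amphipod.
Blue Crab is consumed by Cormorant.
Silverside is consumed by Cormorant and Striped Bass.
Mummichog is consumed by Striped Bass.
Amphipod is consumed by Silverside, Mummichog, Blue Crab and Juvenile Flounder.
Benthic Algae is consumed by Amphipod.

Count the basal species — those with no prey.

2

Basal species (no prey listed): Benthic Algae, Salt Marsh Grass.
Count: 2.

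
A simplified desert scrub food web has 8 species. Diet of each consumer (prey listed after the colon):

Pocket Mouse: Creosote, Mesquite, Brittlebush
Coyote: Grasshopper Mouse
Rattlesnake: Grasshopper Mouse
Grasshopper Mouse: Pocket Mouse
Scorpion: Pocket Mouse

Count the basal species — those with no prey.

3

Basal species (no prey listed): Creosote, Mesquite, Brittlebush.
Count: 3.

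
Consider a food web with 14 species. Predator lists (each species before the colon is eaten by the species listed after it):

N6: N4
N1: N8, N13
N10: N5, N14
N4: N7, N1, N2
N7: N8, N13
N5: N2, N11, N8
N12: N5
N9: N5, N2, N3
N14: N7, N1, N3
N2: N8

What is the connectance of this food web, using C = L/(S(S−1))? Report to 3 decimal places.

C = 0.115

The web has S = 14 species and L = 21 feeding links.
C = L / (S(S−1)) = 21 / 182 = 0.1154 ≈ 0.115.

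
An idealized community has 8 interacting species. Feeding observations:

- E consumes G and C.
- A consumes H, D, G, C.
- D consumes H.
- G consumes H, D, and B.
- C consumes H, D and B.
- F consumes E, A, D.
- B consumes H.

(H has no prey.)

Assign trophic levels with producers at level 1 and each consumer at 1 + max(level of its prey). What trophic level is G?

H is a producer → level 1.
B eats H → level 2.
G eats B (level 2); other prey at levels: H 1, D 2 → level 3.

Trophic level 3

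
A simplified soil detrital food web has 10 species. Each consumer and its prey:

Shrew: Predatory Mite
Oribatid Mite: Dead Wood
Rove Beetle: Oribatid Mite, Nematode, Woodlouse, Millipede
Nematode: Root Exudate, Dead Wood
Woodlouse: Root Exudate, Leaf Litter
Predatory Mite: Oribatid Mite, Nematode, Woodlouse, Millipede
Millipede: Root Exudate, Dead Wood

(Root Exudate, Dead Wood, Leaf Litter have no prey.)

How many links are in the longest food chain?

One longest chain: Dead Wood → Oribatid Mite → Predatory Mite → Shrew.
It has 4 species and 3 links.

3 links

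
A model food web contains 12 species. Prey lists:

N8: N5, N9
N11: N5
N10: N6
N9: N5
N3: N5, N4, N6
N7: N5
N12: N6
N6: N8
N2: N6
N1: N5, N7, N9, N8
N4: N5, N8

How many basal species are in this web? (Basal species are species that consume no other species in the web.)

1

Basal species (no prey listed): N5.
Count: 1.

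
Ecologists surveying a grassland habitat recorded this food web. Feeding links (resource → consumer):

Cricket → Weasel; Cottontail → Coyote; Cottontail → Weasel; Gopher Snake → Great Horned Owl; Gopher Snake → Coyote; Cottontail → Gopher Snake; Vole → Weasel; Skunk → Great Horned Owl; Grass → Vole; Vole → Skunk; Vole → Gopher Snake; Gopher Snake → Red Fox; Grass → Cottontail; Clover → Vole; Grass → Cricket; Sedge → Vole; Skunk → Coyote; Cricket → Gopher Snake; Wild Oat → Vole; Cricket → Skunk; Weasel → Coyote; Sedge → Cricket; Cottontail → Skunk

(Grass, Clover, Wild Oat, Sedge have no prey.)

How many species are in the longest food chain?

One longest chain: Grass → Cricket → Gopher Snake → Coyote.
It has 4 species and 3 links.

4 species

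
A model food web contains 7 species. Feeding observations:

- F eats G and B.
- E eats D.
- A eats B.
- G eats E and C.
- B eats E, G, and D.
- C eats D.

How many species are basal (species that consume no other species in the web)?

1

Basal species (no prey listed): D.
Count: 1.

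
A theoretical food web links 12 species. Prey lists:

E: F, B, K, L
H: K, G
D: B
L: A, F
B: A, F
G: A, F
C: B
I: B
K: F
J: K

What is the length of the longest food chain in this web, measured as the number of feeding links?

2 links

One longest chain: F → K → J.
It has 3 species and 2 links.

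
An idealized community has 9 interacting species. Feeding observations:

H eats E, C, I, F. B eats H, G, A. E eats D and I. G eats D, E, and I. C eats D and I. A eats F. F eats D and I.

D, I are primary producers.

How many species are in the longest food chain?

One longest chain: D → E → H → B.
It has 4 species and 3 links.

4 species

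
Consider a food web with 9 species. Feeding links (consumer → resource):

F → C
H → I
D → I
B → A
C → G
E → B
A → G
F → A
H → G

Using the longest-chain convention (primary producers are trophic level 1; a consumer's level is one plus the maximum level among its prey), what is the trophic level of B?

Trophic level 3

G is a producer → level 1.
A eats G → level 2.
B eats A → level 3.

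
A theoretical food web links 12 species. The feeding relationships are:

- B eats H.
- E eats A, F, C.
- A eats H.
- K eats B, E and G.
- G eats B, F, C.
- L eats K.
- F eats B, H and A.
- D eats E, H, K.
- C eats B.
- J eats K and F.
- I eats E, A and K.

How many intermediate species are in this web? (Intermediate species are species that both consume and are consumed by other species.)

7

Intermediate species (has both prey and predators): A, B, C, F, G, E, K.
Count: 7.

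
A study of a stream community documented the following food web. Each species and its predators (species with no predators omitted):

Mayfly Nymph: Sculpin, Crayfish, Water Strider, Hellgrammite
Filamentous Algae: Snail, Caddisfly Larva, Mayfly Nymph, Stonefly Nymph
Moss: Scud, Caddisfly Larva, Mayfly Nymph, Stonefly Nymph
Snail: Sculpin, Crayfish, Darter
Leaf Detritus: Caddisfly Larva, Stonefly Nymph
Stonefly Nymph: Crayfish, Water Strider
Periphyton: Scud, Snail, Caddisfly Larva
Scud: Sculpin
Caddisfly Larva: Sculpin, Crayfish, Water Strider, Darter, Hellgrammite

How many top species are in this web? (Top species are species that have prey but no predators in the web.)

Top species (has prey, but nothing eats it): Sculpin, Crayfish, Water Strider, Darter, Hellgrammite.
Count: 5.

5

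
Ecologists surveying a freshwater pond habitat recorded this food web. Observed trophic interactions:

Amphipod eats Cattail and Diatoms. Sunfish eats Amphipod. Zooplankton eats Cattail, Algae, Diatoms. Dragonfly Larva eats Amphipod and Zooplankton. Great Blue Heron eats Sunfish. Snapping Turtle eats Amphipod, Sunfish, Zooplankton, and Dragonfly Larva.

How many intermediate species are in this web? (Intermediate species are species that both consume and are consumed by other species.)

4

Intermediate species (has both prey and predators): Amphipod, Zooplankton, Dragonfly Larva, Sunfish.
Count: 4.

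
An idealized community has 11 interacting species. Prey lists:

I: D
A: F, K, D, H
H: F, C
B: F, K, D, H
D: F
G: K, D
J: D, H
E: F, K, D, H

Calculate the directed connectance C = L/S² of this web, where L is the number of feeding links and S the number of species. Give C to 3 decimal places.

The web has S = 11 species and L = 20 feeding links.
C = L / S² = 20 / 121 = 0.1653 ≈ 0.165.

C = 0.165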